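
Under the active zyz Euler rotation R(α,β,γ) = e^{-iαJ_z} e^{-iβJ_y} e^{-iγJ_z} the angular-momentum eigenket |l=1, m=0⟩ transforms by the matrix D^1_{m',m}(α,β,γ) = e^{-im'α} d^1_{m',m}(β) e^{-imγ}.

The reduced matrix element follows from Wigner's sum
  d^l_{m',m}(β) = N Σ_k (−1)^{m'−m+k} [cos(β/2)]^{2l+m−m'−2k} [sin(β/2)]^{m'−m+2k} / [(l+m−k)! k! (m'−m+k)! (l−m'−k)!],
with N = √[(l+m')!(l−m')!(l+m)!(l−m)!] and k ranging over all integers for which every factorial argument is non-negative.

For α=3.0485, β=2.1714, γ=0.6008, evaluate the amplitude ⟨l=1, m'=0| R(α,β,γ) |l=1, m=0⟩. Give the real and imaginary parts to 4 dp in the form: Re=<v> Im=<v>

Re=-0.5651 Im=0.0000

D^1_{0,0}(3.0485,2.1714,0.6008) = e^{-i·0·3.0485}·d^1_{0,0}(2.1714)·e^{-i·0·0.6008}. Compute d first:
With c≡cos(β/2)=0.466294 and s≡sin(β/2)=0.884630, N=[1·1·1·1]^{1/2}=1.000000
k∈{0,1} keeps every argument non-negative
  k=0: (−1)^0·1.0000/(1)·0.4663^2·0.8846^0 = +0.217430
  k=1: (−1)^1·1.0000/(1)·0.4663^0·0.8846^2 = -0.782570
d^1_{0,0}(2.1714) = +0.217430 -0.782570 = -0.565141
Attach z-rotation phases: D = e^{-i(0)(3.0485)}·(-0.565141)·e^{-i(0)(0.6008)} = -0.565141+0.000000i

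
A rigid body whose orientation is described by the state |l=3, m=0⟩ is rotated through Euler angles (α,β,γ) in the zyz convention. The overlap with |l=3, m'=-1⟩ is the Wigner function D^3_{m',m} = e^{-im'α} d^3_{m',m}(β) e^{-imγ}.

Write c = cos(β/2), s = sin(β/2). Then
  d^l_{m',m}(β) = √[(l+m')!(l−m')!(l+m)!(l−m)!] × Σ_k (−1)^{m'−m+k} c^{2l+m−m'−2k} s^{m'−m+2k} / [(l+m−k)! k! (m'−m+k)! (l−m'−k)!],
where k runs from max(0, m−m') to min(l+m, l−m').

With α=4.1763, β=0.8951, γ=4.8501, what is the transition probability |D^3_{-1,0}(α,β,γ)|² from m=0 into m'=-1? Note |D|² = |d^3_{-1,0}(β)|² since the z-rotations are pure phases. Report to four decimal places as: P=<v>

Split into d^3_{-1,0}(β=0.8951) × two z-phases.
Half-angle: c=0.901510, s=0.432758. N=√(2·24·6·6)=41.569219
k∈{1,2,3} keeps every argument non-negative
  k=1: (−1)^0·41.5692/(12)·0.9015^5·0.4328^1 = +0.892666
  k=2: (−1)^1·41.5692/(4)·0.9015^3·0.4328^3 = -0.617105
  k=3: (−1)^2·41.5692/(12)·0.9015^1·0.4328^5 = +0.047401
d^3_{-1,0}(0.8951) = +0.892666 -0.617105 +0.047401 = +0.322961
|D^3_{-1,0}|² = |d^3_{-1,0}(β)|² = (+0.322961)² = 0.104304 (the z-rotation phases have unit modulus)

P=0.1043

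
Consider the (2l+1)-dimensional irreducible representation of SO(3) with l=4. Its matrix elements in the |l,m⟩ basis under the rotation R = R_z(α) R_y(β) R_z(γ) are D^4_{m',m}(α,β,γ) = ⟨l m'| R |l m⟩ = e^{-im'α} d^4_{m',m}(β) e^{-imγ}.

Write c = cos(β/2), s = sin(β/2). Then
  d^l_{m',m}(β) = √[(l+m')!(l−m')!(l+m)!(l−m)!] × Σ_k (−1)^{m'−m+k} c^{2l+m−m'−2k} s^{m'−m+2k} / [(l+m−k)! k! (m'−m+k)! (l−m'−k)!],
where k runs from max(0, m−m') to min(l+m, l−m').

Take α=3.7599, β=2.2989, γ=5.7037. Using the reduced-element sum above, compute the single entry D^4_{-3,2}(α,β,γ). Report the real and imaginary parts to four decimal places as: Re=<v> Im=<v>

Re=-0.3178 Im=0.0408

D^4_{-3,2}(3.7599,2.2989,5.7037) = e^{-i·-3·3.7599}·d^4_{-3,2}(2.2989)·e^{-i·2·5.7037}. Compute d first:
c=cos(2.2989/2)=0.408989, s=sin(2.2989/2)=0.912539; N=√[1·5040·720·2]=2693.993318
Admissible k: 5..6 (factorial args all ≥0)
  k=5: (−1)^0·2693.9933/(240)·0.4090^3·0.9125^5 = +0.485936
  k=6: (−1)^1·2693.9933/(720)·0.4090^1·0.9125^7 = -0.806374
d^4_{-3,2}(2.2989) = +0.485936 -0.806374 = -0.320438
Attach z-rotation phases: D = e^{-i(-3)(3.7599)}·(-0.320438)·e^{-i(2)(5.7037)} = -0.317829+0.040809i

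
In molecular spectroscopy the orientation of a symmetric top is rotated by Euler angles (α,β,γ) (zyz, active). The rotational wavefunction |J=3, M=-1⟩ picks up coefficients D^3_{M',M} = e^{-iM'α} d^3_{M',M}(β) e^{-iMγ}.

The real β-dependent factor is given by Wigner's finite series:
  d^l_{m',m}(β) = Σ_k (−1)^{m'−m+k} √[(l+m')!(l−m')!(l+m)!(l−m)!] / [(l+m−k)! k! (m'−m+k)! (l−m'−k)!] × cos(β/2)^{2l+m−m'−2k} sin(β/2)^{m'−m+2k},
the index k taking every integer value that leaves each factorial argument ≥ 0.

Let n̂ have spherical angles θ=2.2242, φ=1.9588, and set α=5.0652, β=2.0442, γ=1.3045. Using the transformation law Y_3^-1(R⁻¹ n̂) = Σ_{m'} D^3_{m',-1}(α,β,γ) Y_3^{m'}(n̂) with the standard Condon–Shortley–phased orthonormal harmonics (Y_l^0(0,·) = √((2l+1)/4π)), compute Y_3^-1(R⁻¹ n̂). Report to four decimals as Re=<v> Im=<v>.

Re=-0.0054 Im=-0.0225

Need the full column D^3_{m',-1} for m'=−3..3 at α=5.0652, β=2.0442, γ=1.3045.
cos(β/2)=0.521575, sin(β/2)=0.853205
d^3_{-3,-1}: single k=2 term ⇒ +0.208651;  D = -0.146541-0.148530i
d^3_{-2,-1}: k∈[1..2] ⇒ +0.104145 -0.557368 = -0.453222;  D = -0.192769+0.410184i
d^3_{-1,-1}: k∈[0..2] ⇒ +0.020133 -0.430988 +0.864967 = +0.454111;  D = +0.452413+0.039238i
d^3_{0,-1}: k∈[0..2] ⇒ -0.114085 +0.915848 -0.816912 = -0.015149;  D = -0.003987-0.014615i
d^3_{1,-1}: k∈[0..2] ⇒ +0.323241 -1.153289 +0.385763 = -0.444285;  D = +0.361824-0.257822i
d^3_{2,-1}: k∈[0..1] ⇒ -0.557368 +0.745735 = +0.188367;  D = -0.155586-0.106186i
d^3_{3,-1}: single k=0 term ⇒ +0.558334;  D = +0.136005-0.541515i
Y_3^{m'}(θ=2.2242,φ=1.9588) and Σ D·Y over m':
  (-0.1465-0.1485i)·(+0.1918+0.0826i)  (-0.1928+0.4102i)·(+0.2795-0.2743i)  (+0.4524+0.0392i)·(-0.0823-0.2014i)  (-0.0040-0.0146i)·(+0.2614+0.0000i)  (+0.3618-0.2578i)·(+0.0823-0.2014i)  (-0.1556-0.1062i)·(+0.2795+0.2743i)  (+0.1360-0.5415i)·(-0.1918+0.0826i)
Y_3^-1(R⁻¹ n̂) = -0.005400-0.022520i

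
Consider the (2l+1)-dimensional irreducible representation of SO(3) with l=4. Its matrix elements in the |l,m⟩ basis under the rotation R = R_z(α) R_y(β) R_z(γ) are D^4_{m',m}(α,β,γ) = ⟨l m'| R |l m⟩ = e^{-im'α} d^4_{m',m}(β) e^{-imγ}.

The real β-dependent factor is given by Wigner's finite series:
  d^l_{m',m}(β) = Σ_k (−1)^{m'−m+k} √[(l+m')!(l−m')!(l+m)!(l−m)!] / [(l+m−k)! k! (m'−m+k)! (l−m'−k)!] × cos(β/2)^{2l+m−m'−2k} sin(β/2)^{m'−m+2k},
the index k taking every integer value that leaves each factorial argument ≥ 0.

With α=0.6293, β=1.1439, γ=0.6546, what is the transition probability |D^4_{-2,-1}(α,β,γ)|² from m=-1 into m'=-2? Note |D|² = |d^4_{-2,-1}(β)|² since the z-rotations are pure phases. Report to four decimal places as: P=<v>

P=0.1162

D^4_{-2,-1}(0.6293,1.1439,0.6546) = e^{-i·-2·0.6293}·d^4_{-2,-1}(1.1439)·e^{-i·-1·0.6546}. Compute d first:
c=cos(1.1439/2)=0.840847, s=sin(1.1439/2)=0.541273; N=√[2·720·6·120]=1018.233765
The bounds max(0,m−m')=1 and min(l+m,l−m')=3 give 3 terms
  k=1: (−1)^0·1018.2338/(240)·0.8408^7·0.5413^1 = +0.682451
  k=2: (−1)^1·1018.2338/(48)·0.8408^5·0.5413^3 = -1.413969
  k=3: (−1)^2·1018.2338/(72)·0.8408^3·0.5413^5 = +0.390613
d^4_{-2,-1}(1.1439) = +0.682451 -1.413969 +0.390613 = -0.340905
|D^4_{-2,-1}|² = |d^4_{-2,-1}(β)|² = (-0.340905)² = 0.116216 (the z-rotation phases have unit modulus)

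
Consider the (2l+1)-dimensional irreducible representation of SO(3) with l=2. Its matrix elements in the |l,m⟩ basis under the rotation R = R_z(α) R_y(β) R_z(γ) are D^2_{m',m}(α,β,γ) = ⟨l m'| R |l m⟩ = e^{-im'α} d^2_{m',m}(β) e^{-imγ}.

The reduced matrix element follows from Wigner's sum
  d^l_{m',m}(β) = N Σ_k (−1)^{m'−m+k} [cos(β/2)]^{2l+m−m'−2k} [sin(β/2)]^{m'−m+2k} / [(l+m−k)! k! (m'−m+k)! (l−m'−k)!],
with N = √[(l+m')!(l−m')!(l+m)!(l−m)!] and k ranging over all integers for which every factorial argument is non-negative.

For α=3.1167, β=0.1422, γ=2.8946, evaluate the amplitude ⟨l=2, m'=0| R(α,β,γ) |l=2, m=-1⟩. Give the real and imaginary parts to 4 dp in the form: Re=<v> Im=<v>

First d^2_{0,-1}(β=0.1422), then the phase factors e^{-i(0)α} and e^{-i(-1)γ}:
c=cos(0.1422/2)=0.997473, s=sin(0.1422/2)=0.071040; N=√[2·2·1·6]=4.898979
Admissible k: 0..1 (factorial args all ≥0)
  k=0: (−1)^1·4.8990/(2)·0.9975^3·0.0710^1 = -0.172696
  k=1: (−1)^2·4.8990/(2)·0.9975^1·0.0710^3 = +0.000876
d^2_{0,-1}(0.1422) = -0.172696 +0.000876 = -0.171820
Phases: e^{-i·(0)·3.1167}=+1.000000+0.000000i, e^{-i·(-1)·2.8946}=-0.969652+0.244489i ⇒ D=+0.166606-0.042008i

Re=0.1666 Im=-0.0420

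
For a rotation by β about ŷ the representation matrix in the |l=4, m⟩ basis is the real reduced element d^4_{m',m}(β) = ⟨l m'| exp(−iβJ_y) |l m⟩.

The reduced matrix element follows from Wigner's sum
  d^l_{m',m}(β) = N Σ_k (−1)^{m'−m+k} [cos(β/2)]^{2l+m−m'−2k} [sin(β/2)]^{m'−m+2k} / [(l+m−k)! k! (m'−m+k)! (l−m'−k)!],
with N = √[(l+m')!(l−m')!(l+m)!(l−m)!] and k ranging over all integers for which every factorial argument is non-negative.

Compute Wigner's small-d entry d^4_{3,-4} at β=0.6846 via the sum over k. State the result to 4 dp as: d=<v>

d=-0.0013

d^4_{3,-4}(β=0.6846) via Wigner's sum:
c=cos(0.6846/2)=0.941985, s=sin(0.6846/2)=0.335655; N=√[5040·1·1·40320]=14255.272709
k∈{0} keeps every argument non-negative
  k=0: (−1)^7·14255.2727/(5040)·0.9420^1·0.3357^7 = -0.001279
d^4_{3,-4}(0.6846) = -0.001279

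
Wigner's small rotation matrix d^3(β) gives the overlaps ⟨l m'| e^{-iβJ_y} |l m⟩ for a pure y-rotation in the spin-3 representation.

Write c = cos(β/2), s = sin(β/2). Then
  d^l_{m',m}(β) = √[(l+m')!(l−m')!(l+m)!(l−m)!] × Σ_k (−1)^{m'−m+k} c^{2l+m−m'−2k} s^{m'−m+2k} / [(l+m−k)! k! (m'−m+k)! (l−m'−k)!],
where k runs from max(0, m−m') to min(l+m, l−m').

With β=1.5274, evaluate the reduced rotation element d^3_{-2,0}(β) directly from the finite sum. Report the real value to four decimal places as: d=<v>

d=0.0593

d^3_{-2,0}(β=1.5274) via Wigner's sum:
c=cos(1.5274/2)=0.722282, s=sin(1.5274/2)=0.691599; N=√[1·120·6·6]=65.726707
Admissible k: 2..3 (factorial args all ≥0)
  k=2: (−1)^0·65.7267/(12)·0.7223^4·0.6916^2 = +0.713011
  k=3: (−1)^1·65.7267/(12)·0.7223^2·0.6916^4 = -0.653718
d^3_{-2,0}(1.5274) = +0.713011 -0.653718 = +0.059292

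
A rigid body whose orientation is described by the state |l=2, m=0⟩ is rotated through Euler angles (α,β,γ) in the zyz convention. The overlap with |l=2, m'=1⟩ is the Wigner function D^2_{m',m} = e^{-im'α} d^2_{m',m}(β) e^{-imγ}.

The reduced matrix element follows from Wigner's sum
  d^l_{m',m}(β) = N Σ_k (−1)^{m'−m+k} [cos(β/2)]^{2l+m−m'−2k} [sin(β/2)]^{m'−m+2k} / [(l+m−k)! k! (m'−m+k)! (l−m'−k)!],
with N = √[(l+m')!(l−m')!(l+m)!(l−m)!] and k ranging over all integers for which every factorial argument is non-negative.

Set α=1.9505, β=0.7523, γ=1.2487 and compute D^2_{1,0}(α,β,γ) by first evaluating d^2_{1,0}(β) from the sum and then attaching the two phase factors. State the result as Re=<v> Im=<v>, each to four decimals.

Re=0.2265 Im=0.5675

Split into d^2_{1,0}(β=0.7523) × two z-phases.
Half-angle: c=0.930086, s=0.367342. N=√(6·1·2·2)=4.898979
Admissible k: 0..1 (factorial args all ≥0)
  k=0: (−1)^1·4.8990/(2)·0.9301^3·0.3673^1 = -0.723962
  k=1: (−1)^2·4.8990/(2)·0.9301^1·0.3673^3 = +0.112931
d^2_{1,0}(0.7523) = -0.723962 +0.112931 = -0.611031
Attach z-rotation phases: D = e^{-i(1)(1.9505)}·(-0.611031)·e^{-i(0)(1.2487)} = +0.226476+0.567510i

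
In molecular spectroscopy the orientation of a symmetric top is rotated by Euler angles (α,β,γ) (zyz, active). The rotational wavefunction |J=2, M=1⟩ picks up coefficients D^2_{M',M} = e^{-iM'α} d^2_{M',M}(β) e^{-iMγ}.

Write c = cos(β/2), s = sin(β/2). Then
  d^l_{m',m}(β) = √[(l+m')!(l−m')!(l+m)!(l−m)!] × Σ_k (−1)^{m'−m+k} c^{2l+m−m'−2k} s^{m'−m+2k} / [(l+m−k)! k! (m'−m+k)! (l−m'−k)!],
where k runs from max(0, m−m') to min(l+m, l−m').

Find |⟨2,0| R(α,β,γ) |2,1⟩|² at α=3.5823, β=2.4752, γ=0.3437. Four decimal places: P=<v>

D^2_{0,1}(3.5823,2.4752,0.3437) = e^{-i·0·3.5823}·d^2_{0,1}(2.4752)·e^{-i·1·0.3437}. Compute d first:
With c≡cos(β/2)=0.327065 and s≡sin(β/2)=0.945002, N=[2·2·6·1]^{1/2}=4.898979
k: max(0,(1)−(0))=1 … min(2+(1),2−(0))=2
  k=1: (−1)^0·4.8990/(2)·0.3271^3·0.9450^1 = +0.080986
  k=2: (−1)^1·4.8990/(2)·0.3271^1·0.9450^3 = -0.676095
d^2_{0,1}(2.4752) = +0.080986 -0.676095 = -0.595109
|D^2_{0,1}|² = |d^2_{0,1}(β)|² = (-0.595109)² = 0.354155 (the z-rotation phases have unit modulus)

P=0.3542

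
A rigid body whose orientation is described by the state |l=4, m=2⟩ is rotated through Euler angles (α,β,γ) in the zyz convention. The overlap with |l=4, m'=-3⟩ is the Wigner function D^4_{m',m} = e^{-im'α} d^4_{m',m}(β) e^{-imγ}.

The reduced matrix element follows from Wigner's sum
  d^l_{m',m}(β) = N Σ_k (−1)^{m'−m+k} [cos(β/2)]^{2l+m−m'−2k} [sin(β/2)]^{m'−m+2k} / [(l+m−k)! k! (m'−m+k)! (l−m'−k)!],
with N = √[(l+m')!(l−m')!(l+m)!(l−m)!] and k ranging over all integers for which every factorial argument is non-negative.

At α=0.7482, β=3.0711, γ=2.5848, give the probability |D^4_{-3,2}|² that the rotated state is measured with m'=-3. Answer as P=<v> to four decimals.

D^4_{-3,2}(0.7482,3.0711,2.5848) = e^{-i·-3·0.7482}·d^4_{-3,2}(3.0711)·e^{-i·2·2.5848}. Compute d first:
Half-angle: c=0.035239, s=0.999379. N=√(1·5040·720·2)=2693.993318
The bounds max(0,m−m')=5 and min(l+m,l−m')=6 give 2 terms
  k=5: (−1)^0·2693.9933/(240)·0.0352^3·0.9994^5 = +0.000490
  k=6: (−1)^1·2693.9933/(720)·0.0352^1·0.9994^7 = -0.131280
d^4_{-3,2}(3.0711) = +0.000490 -0.131280 = -0.130791
|D^4_{-3,2}|² = |d^4_{-3,2}(β)|² = (-0.130791)² = 0.017106 (the z-rotation phases have unit modulus)

P=0.0171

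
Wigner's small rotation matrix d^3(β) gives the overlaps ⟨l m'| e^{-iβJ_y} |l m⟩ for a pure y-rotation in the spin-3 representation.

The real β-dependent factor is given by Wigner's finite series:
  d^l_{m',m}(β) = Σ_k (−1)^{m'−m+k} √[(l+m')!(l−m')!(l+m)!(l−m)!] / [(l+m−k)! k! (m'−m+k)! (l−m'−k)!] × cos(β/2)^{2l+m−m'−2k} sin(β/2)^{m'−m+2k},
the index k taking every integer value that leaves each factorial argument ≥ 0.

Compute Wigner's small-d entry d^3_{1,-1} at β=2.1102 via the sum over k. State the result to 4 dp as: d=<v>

d=-0.4123

d^3_{1,-1}(β=2.1102) via Wigner's sum:
c=cos(2.1102/2)=0.493141, s=sin(2.1102/2)=0.869950; N=√[24·2·2·24]=48.000000
k∈{0,1,2} keeps every argument non-negative
  k=0: (−1)^2·48.0000/(8)·0.4931^4·0.8699^2 = +0.268549
  k=1: (−1)^3·48.0000/(6)·0.4931^2·0.8699^4 = -1.114315
  k=2: (−1)^4·48.0000/(48)·0.4931^0·0.8699^6 = +0.433475
d^3_{1,-1}(2.1102) = +0.268549 -1.114315 +0.433475 = -0.412291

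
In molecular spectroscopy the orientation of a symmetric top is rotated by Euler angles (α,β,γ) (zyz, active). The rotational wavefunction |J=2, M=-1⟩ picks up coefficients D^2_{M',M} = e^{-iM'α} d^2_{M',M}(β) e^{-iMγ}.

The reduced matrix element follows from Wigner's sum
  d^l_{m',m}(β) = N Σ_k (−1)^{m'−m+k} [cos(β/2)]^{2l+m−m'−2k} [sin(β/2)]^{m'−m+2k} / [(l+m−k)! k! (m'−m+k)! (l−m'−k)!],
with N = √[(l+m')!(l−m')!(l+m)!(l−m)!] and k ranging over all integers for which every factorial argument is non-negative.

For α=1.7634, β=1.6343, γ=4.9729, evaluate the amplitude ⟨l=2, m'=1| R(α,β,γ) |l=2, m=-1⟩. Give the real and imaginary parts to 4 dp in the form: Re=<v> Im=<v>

Split into d^2_{1,-1}(β=1.6343) × two z-phases.
c=cos(1.6343/2)=0.684302, s=sin(1.6343/2)=0.729199; N=√[6·1·1·6]=6.000000
k∈{0,1} keeps every argument non-negative
  k=0: (−1)^2·6.0000/(2)·0.6843^2·0.7292^2 = +0.746980
  k=1: (−1)^3·6.0000/(6)·0.6843^0·0.7292^4 = -0.282737
d^2_{1,-1}(1.6343) = +0.746980 -0.282737 = +0.464242
D = (-0.191415-0.981509i)·(+0.464242)·(+0.257574-0.966258i) = -0.463172-0.031501i

Re=-0.4632 Im=-0.0315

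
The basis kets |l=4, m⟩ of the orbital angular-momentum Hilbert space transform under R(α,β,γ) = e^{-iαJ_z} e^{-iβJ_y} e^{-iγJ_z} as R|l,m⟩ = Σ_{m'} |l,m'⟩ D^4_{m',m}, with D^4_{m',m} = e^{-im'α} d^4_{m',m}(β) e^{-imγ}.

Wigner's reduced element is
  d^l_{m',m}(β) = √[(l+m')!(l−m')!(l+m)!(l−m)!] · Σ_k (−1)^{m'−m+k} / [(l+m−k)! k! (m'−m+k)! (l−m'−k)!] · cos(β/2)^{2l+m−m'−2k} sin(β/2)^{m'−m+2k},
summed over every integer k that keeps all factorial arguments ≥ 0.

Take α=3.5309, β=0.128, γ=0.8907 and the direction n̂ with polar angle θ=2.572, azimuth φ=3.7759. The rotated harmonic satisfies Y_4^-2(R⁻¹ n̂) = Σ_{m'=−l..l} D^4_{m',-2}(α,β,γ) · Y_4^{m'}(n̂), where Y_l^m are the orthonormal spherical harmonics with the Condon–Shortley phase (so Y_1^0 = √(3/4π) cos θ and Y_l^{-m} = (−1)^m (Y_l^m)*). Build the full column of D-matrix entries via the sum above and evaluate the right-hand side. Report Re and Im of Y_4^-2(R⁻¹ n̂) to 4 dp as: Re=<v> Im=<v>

Need the full column D^4_{m',-2} for m'=−4..4 at α=3.5309, β=0.128, γ=0.8907.
cos(β/2)=0.997953, sin(β/2)=0.063956
d^4_{-4,-2}: single k=2 term ⇒ +0.021380;  D = -0.020966-0.004185i
d^4_{-3,-2}: k∈[1..2] ⇒ +0.235894 -0.002907 = +0.232988;  D = +0.228694-0.044521i
d^4_{-2,-2}: k∈[0..2] ⇒ +0.983738 -0.048485 +0.000249 = +0.935502;  D = -0.781703+0.513912i
d^4_{-1,-2}: k∈[0..2] ⇒ -0.267479 +0.005493 -0.000015 = -0.262001;  D = -0.147918+0.216252i
d^4_{0,-2}: k∈[0..2] ⇒ +0.038331 -0.000420 +0.000001 = +0.037912;  D = -0.007925+0.037074i
d^4_{1,-2}: k∈[0..2] ⇒ -0.003662 +0.000023 -0.000000 = -0.003639;  D = +0.000647+0.003581i
d^4_{2,-2}: k∈[0..2] ⇒ +0.000249 -0.000001 +0.000000 = +0.000248;  D = +0.000133+0.000209i
d^4_{3,-2}: k∈[0..1] ⇒ -0.000012 +0.000000 = -0.000012;  D = +0.000010+0.000007i
d^4_{4,-2}: single k=0 term ⇒ +0.000000;  D = +0.000000+0.000000i
Y_4^{m'}(θ=2.572,φ=3.7759) and Σ D·Y over m':
  (-0.0210-0.0042i)·(-0.0308-0.0213i)  (+0.2287-0.0445i)·(-0.0539-0.1563i)  (-0.7817+0.5139i)·(+0.1148-0.3682i)  (-0.1479+0.2163i)·(+0.3399-0.2501i)  (-0.0079+0.0371i)·(-0.0712+0.0000i)  (+0.0006+0.0036i)·(-0.3399-0.2501i)  (+0.0001+0.0002i)·(+0.1148+0.3682i)  (+0.0000+0.0000i)·(+0.0539-0.1563i)  (+0.0000+0.0000i)·(-0.0308+0.0213i)
Y_4^-2(R⁻¹ n̂) = +0.085753+0.420596i

Re=0.0858 Im=0.4206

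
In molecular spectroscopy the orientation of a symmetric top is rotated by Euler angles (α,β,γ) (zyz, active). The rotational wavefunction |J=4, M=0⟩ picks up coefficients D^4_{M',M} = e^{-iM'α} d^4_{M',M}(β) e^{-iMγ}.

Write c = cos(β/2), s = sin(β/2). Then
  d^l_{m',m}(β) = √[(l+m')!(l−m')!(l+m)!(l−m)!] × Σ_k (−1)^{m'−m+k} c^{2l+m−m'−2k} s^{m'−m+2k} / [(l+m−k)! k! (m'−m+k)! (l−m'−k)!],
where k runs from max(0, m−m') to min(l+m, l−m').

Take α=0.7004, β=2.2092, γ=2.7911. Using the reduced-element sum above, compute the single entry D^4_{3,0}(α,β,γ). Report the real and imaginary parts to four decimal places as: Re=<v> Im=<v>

Re=-0.2309 Im=-0.3937

Split into d^4_{3,0}(β=2.2092) × two z-phases.
Half-angle: c=0.449492, s=0.893284. N=√(5040·1·24·24)=1703.830978
The bounds max(0,m−m')=0 and min(l+m,l−m')=1 give 2 terms
  k=0: (−1)^3·1703.8310/(144)·0.4495^5·0.8933^3 = -0.154754
  k=1: (−1)^4·1703.8310/(144)·0.4495^3·0.8933^5 = +0.611193
d^4_{3,0}(2.2092) = -0.154754 +0.611193 = +0.456439
Phases: e^{-i·(3)·0.7004}=-0.505882-0.862603i, e^{-i·(0)·2.7911}=+1.000000+0.000000i ⇒ D=-0.230904-0.393725i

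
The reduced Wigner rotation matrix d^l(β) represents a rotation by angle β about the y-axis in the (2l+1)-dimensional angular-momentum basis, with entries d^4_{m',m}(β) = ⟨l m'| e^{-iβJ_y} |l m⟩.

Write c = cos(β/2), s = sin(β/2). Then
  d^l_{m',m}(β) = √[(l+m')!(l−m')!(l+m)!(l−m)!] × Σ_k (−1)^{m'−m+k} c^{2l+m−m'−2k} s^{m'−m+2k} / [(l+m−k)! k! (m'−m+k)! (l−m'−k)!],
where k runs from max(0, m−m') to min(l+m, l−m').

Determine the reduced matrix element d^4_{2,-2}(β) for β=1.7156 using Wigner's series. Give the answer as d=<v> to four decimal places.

d^4_{2,-2}(β=1.7156) via Wigner's sum:
c=cos(1.7156/2)=0.654103, s=sin(1.7156/2)=0.756405; N=√[720·2·2·720]=1440.000000
k: max(0,(-2)−(2))=0 … min(4+(-2),4−(2))=2
  k=0: (−1)^4·1440.0000/(96)·0.6541^4·0.7564^4 = +0.898865
  k=1: (−1)^5·1440.0000/(120)·0.6541^2·0.7564^6 = -0.961615
  k=2: (−1)^6·1440.0000/(1440)·0.6541^0·0.7564^8 = +0.107161
d^4_{2,-2}(1.7156) = +0.898865 -0.961615 +0.107161 = +0.044411

d=0.0444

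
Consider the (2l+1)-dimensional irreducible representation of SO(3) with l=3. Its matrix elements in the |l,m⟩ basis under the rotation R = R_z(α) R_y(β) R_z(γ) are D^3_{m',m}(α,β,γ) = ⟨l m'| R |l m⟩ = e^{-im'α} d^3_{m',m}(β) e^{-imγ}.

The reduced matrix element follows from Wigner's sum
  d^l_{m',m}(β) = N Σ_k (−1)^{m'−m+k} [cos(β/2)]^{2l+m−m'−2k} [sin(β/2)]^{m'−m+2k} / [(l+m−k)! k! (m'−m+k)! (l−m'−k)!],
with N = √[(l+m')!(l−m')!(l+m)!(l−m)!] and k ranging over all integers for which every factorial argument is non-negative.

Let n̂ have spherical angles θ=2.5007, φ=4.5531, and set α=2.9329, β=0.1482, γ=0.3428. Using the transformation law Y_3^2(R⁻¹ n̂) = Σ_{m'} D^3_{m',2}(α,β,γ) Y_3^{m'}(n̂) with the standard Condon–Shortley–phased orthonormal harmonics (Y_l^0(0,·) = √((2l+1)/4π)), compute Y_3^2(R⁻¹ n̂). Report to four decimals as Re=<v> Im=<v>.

Re=0.1649 Im=-0.2470

Need the full column D^3_{m',2} for m'=−3..3 at α=2.9329, β=0.1482, γ=0.3428.
cos(β/2)=0.997256, sin(β/2)=0.074032
d^3_{-3,2}: single k=5 term ⇒ +0.000005;  D = -0.000001+0.000005i
d^3_{-2,2}: k∈[4..5] ⇒ +0.000149 -0.000000 = +0.000149;  D = +0.000067-0.000133i
d^3_{-1,2}: k∈[3..4] ⇒ +0.002545 -0.000007 = +0.002538;  D = -0.001589+0.001979i
d^3_{0,2}: k∈[2..3] ⇒ +0.029691 -0.000164 = +0.029528;  D = +0.022856-0.018695i
d^3_{1,2}: k∈[1..2] ⇒ +0.230916 -0.002545 = +0.228371;  D = -0.202889+0.104830i
d^3_{2,2}: k∈[0..1] ⇒ +0.983648 -0.027104 = +0.956543;  D = +0.922343-0.253494i
d^3_{3,2}: single k=0 term ⇒ -0.178867;  D = +0.178550-0.010640i
Y_3^{m'}(θ=2.5007,φ=4.5531) and Σ D·Y over m':
  (-0.0000+0.0000i)·(+0.0410-0.0792i)  (+0.0001-0.0001i)·(+0.2781+0.0917i)  (-0.0016+0.0020i)·(-0.0678+0.4221i)  (+0.0229-0.0187i)·(-0.0636+0.0000i)  (-0.2029+0.1048i)·(+0.0678+0.4221i)  (+0.9223-0.2535i)·(+0.2781-0.0917i)  (+0.1785-0.0106i)·(-0.0410-0.0792i)
Y_3^2(R⁻¹ n̂) = +0.164946-0.246991i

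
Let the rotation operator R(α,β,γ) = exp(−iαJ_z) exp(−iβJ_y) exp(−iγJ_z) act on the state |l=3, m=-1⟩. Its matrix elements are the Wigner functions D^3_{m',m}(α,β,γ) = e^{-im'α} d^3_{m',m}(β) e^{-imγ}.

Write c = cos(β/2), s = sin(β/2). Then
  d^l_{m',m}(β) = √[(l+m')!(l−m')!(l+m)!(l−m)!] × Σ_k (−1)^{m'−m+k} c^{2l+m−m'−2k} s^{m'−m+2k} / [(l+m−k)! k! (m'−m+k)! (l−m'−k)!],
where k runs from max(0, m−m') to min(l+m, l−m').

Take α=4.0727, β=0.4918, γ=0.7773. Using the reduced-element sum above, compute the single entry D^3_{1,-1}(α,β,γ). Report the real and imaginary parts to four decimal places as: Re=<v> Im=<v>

First d^3_{1,-1}(β=0.4918), then the phase factors e^{-i(1)α} and e^{-i(-1)γ}:
c=cos(0.4918/2)=0.969919, s=sin(0.4918/2)=0.243429; N=√[24·2·2·24]=48.000000
k: max(0,(-1)−(1))=0 … min(3+(-1),3−(1))=2
  k=0: (−1)^2·48.0000/(8)·0.9699^4·0.2434^2 = +0.314658
  k=1: (−1)^3·48.0000/(6)·0.9699^2·0.2434^4 = -0.026427
  k=2: (−1)^4·48.0000/(48)·0.9699^0·0.2434^6 = +0.000208
d^3_{1,-1}(0.4918) = +0.314658 -0.026427 +0.000208 = +0.288438
Attach z-rotation phases: D = e^{-i(1)(4.0727)}·(+0.288438)·e^{-i(-1)(0.7773)} = -0.285033+0.044189i

Re=-0.2850 Im=0.0442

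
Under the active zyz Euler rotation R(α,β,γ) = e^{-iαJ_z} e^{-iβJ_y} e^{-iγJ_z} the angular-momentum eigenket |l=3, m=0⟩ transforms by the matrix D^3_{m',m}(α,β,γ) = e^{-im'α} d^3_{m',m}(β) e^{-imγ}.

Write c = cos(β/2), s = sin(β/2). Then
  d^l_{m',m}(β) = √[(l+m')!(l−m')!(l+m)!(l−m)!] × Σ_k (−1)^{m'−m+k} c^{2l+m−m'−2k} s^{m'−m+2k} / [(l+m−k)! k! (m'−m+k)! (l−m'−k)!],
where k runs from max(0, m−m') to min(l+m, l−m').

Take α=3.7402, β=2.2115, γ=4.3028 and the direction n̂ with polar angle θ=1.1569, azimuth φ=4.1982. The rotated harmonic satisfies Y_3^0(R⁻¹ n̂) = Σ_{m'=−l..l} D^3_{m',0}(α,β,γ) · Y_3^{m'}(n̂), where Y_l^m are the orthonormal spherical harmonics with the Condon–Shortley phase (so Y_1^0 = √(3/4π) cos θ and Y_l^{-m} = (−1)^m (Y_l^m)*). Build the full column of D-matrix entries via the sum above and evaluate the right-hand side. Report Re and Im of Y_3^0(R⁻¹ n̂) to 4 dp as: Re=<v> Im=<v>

Need the full column D^3_{m',0} for m'=−3..3 at α=3.7402, β=2.2115, γ=4.3028.
cos(β/2)=0.448464, sin(β/2)=0.893801
d^3_{-3,0}: single k=3 term ⇒ +0.288019;  D = +0.064266-0.280757i
d^3_{-2,0}: k∈[2..3] ⇒ +0.176992 -0.703039 = -0.526047;  D = -0.191982-0.489763i
d^3_{-1,0}: k∈[1..3] ⇒ +0.056166 -0.669295 +0.886180 = +0.273051;  D = -0.225573-0.153862i
d^3_{0,0}: k∈[0..3] ⇒ +0.008135 -0.290827 +1.155210 -0.509852 = +0.362666;  D = +0.362666+0.000000i
d^3_{1,0}: k∈[0..2] ⇒ -0.056166 +0.669295 -0.886180 = -0.273051;  D = +0.225573-0.153862i
d^3_{2,0}: k∈[0..1] ⇒ +0.176992 -0.703039 = -0.526047;  D = -0.191982+0.489763i
d^3_{3,0}: single k=0 term ⇒ -0.288019;  D = -0.064266-0.280757i
Y_3^{m'}(θ=1.1569,φ=4.1982) and Σ D·Y over m':
  (+0.0643-0.2808i)·(+0.3201-0.0090i)  (-0.1920-0.4898i)·(-0.1779-0.2951i)  (-0.2256-0.1539i)·(+0.0278-0.0493i)  (+0.3627+0.0000i)·(-0.3289+0.0000i)  (+0.2256-0.1539i)·(-0.0278-0.0493i)  (-0.1920+0.4898i)·(-0.1779+0.2951i)  (-0.0643-0.2808i)·(-0.3201-0.0090i)
Y_3^0(R⁻¹ n̂) = -0.331679+0.000000i

Re=-0.3317 Im=0.0000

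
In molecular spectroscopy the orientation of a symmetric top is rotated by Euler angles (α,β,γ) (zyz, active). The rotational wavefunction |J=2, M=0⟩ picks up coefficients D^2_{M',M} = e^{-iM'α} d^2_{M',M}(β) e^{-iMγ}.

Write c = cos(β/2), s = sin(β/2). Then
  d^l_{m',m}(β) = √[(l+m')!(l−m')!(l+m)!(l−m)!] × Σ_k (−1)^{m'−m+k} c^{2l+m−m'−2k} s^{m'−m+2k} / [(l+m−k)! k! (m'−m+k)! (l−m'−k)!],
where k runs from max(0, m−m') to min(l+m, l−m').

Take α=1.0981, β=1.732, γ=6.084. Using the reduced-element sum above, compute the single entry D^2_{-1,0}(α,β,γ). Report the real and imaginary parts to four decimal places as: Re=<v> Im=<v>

Re=-0.0883 Im=-0.1728

D^2_{-1,0}(1.0981,1.732,6.084) = e^{-i·-1·1.0981}·d^2_{-1,0}(1.732)·e^{-i·0·6.084}. Compute d first:
c=cos(1.732/2)=0.647879, s=sin(1.732/2)=0.761744; N=√[1·6·2·2]=4.898979
k∈{1,2} keeps every argument non-negative
  k=1: (−1)^0·4.8990/(2)·0.6479^3·0.7617^1 = +0.507418
  k=2: (−1)^1·4.8990/(2)·0.6479^1·0.7617^3 = -0.701448
d^2_{-1,0}(1.732) = +0.507418 -0.701448 = -0.194031
Phases: e^{-i·(-1)·1.0981}=+0.455289+0.890344i, e^{-i·(0)·6.084}=+1.000000+0.000000i ⇒ D=-0.088340-0.172754i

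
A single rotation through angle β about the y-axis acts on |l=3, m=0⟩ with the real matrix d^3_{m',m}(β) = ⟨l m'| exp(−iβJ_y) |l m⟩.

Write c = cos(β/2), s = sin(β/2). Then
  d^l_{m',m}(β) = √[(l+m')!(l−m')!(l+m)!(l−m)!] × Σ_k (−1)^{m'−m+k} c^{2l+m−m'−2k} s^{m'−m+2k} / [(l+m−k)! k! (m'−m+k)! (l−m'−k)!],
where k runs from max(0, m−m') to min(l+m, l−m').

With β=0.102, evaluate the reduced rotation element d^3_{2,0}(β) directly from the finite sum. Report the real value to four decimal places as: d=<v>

d^3_{2,0}(β=0.102) via Wigner's sum:
c=cos(0.102/2)=0.998700, s=sin(0.102/2)=0.050978; N=√[120·1·6·6]=65.726707
The bounds max(0,m−m')=0 and min(l+m,l−m')=1 give 2 terms
  k=0: (−1)^2·65.7267/(12)·0.9987^4·0.0510^2 = +0.014160
  k=1: (−1)^3·65.7267/(12)·0.9987^2·0.0510^4 = -0.000037
d^3_{2,0}(0.102) = +0.014160 -0.000037 = +0.014123

d=0.0141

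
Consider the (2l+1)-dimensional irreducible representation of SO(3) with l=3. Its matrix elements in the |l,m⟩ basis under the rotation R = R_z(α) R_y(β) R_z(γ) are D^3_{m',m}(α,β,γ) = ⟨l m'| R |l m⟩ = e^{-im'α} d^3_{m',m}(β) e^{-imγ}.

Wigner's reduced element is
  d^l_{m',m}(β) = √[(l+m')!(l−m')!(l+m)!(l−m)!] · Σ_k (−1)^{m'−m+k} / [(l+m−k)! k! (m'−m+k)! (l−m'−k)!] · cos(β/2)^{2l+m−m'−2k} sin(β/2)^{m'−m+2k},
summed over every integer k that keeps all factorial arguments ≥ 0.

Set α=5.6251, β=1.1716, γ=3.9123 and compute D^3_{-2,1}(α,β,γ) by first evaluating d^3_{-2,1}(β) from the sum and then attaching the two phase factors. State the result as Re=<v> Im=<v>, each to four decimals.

Re=0.2380 Im=0.4195

Split into d^3_{-2,1}(β=1.1716) × two z-phases.
c=cos(1.1716/2)=0.833270, s=sin(1.1716/2)=0.552866; N=√[1·120·24·2]=75.894664
The bounds max(0,m−m')=3 and min(l+m,l−m')=4 give 2 terms
  k=3: (−1)^0·75.8947/(12)·0.8333^3·0.5529^3 = +0.618369
  k=4: (−1)^1·75.8947/(24)·0.8333^1·0.5529^5 = -0.136109
d^3_{-2,1}(1.1716) = +0.618369 -0.136109 = +0.482260
Attach z-rotation phases: D = e^{-i(-2)(5.6251)}·(+0.482260)·e^{-i(1)(3.9123)} = +0.237984+0.419450i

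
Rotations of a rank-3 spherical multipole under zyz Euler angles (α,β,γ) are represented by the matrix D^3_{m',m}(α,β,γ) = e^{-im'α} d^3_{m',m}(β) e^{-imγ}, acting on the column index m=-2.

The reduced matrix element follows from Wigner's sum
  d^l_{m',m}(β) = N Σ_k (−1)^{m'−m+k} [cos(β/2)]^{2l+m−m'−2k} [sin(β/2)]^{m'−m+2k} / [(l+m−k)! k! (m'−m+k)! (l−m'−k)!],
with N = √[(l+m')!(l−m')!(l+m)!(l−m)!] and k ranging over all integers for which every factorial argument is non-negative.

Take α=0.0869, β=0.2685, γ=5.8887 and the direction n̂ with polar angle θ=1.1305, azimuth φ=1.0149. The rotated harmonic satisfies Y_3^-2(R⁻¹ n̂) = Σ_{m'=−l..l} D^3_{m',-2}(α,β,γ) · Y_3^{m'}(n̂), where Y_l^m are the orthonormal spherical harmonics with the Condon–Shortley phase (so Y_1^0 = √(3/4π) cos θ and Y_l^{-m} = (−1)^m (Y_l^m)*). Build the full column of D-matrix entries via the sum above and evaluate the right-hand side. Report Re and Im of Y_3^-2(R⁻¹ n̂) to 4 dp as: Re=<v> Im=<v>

Re=-0.3811 Im=-0.0937

Need the full column D^3_{m',-2} for m'=−3..3 at α=0.0869, β=0.2685, γ=5.8887.
cos(β/2)=0.991002, sin(β/2)=0.133847
d^3_{-3,-2}: single k=1 term ⇒ +0.313370;  D = +0.270651-0.157951i
d^3_{-2,-2}: k∈[0..1] ⇒ +0.947212 -0.086394 = +0.860817;  D = +0.703008-0.496776i
d^3_{-1,-2}: k∈[0..1] ⇒ -0.404559 +0.014760 = -0.389799;  D = -0.297614+0.251732i
d^3_{0,-2}: k∈[0..1] ⇒ +0.094640 -0.001726 = +0.092914;  D = +0.065465-0.065934i
d^3_{1,-2}: k∈[0..1] ⇒ -0.014760 +0.000135 = -0.014625;  D = -0.009365+0.011234i
d^3_{2,-2}: k∈[0..1] ⇒ +0.001576 -0.000006 = +0.001570;  D = +0.000897-0.001289i
d^3_{3,-2}: single k=0 term ⇒ -0.000104;  D = -0.000052+0.000090i
Y_3^{m'}(θ=1.1305,φ=1.0149) and Σ D·Y over m':
  (+0.2707-0.1580i)·(-0.3074-0.0299i)  (+0.7030-0.4968i)·(-0.1579-0.3196i)  (-0.2976+0.2517i)·(-0.0142+0.0228i)  (+0.0655-0.0659i)·(-0.3327+0.0000i)  (-0.0094+0.0112i)·(+0.0142+0.0228i)  (+0.0009-0.0013i)·(-0.1579+0.3196i)  (-0.0001+0.0001i)·(+0.3074-0.0299i)
Y_3^-2(R⁻¹ n̂) = -0.381132-0.093669i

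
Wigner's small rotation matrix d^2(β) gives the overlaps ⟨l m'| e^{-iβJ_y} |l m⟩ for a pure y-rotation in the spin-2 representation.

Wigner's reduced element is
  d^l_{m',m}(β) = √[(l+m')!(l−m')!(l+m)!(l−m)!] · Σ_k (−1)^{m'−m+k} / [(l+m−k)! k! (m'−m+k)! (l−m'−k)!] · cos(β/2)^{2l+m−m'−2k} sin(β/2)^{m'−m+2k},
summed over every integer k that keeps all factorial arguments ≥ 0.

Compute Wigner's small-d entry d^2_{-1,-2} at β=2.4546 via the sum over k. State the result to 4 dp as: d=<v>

d=-0.0719

d^2_{-1,-2}(β=2.4546) via Wigner's sum:
With c≡cos(β/2)=0.336781 and s≡sin(β/2)=0.941583, N=[1·6·1·24]^{1/2}=12.000000
Admissible k: 0..0 (factorial args all ≥0)
  k=0: (−1)^1·12.0000/(6)·0.3368^3·0.9416^1 = -0.071934
d^2_{-1,-2}(2.4546) = -0.071934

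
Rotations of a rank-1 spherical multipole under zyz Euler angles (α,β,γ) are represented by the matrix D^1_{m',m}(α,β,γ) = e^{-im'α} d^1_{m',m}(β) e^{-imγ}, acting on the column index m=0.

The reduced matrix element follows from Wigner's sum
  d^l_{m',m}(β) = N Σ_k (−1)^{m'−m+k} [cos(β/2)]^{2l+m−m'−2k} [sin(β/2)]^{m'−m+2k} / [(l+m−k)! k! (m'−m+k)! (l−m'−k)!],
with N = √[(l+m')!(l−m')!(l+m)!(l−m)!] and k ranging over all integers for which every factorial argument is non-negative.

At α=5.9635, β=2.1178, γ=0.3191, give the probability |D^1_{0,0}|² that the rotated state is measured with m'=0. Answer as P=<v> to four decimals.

P=0.2705

First d^1_{0,0}(β=2.1178), then the phase factors e^{-i(0)α} and e^{-i(0)γ}:
c=cos(2.1178/2)=0.489831, s=sin(2.1178/2)=0.871817; N=√[1·1·1·1]=1.000000
k∈{0,1} keeps every argument non-negative
  k=0: (−1)^0·1.0000/(1)·0.4898^2·0.8718^0 = +0.239935
  k=1: (−1)^1·1.0000/(1)·0.4898^0·0.8718^2 = -0.760065
d^1_{0,0}(2.1178) = +0.239935 -0.760065 = -0.520130
|D^1_{0,0}|² = |d^1_{0,0}(β)|² = (-0.520130)² = 0.270536 (the z-rotation phases have unit modulus)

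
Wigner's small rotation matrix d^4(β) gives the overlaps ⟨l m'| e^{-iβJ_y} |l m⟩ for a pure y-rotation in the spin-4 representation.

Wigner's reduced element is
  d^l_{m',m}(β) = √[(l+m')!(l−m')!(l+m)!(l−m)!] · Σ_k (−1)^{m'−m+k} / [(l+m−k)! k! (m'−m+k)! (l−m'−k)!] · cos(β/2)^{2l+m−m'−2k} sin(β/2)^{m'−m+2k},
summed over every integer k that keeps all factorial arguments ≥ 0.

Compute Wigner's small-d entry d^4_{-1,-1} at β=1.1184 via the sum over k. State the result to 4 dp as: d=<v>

d^4_{-1,-1}(β=1.1184) via Wigner's sum:
c=cos(1.1184/2)=0.847680, s=sin(1.1184/2)=0.530508; N=√[6·120·6·120]=720.000000
k: max(0,(-1)−(-1))=0 … min(4+(-1),4−(-1))=3
  k=0: (−1)^0·720.0000/(720)·0.8477^8·0.5305^0 = +0.266597
  k=1: (−1)^1·720.0000/(48)·0.8477^6·0.5305^2 = -1.566269
  k=2: (−1)^2·720.0000/(24)·0.8477^4·0.5305^4 = +1.226922
  k=3: (−1)^3·720.0000/(72)·0.8477^2·0.5305^6 = -0.160183
d^4_{-1,-1}(1.1184) = +0.266597 -1.566269 +1.226922 -0.160183 = -0.232934

d=-0.2329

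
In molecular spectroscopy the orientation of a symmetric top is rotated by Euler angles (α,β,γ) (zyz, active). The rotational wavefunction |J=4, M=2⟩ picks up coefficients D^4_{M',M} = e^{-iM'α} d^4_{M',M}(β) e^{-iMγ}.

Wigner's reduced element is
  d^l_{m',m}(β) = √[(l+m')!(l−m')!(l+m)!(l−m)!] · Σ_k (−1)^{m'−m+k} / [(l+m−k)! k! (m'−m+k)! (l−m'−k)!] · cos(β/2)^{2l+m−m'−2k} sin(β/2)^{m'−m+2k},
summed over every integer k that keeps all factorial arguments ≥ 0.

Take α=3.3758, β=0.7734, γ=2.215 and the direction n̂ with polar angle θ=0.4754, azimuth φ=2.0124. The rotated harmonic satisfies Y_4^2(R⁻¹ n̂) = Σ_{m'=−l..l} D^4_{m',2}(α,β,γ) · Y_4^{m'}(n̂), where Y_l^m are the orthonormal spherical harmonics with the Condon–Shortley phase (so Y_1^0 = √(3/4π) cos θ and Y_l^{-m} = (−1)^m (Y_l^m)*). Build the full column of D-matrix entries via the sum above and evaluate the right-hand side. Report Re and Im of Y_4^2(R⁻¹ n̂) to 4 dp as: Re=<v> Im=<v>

Re=-0.4146 Im=-0.0299

Need the full column D^4_{m',2} for m'=−4..4 at α=3.3758, β=0.7734, γ=2.215.
cos(β/2)=0.926159, sin(β/2)=0.377134
d^4_{-4,2}: single k=6 term ⇒ +0.013059;  D = -0.012261+0.004497i
d^4_{-3,2}: k∈[5..6] ⇒ +0.068033 -0.003760 = +0.064273;  D = +0.053557-0.035534i
d^4_{-2,2}: k∈[4..6] ⇒ +0.223263 -0.029616 +0.000409 = +0.194056;  D = -0.132390+0.141882i
d^4_{-1,2}: k∈[3..5] ⇒ +0.516927 -0.128571 +0.004264 = +0.392620;  D = +0.193924-0.341386i
d^4_{0,2}: k∈[2..4] ⇒ +0.851580 -0.376543 +0.023414 = +0.498450;  D = -0.138893+0.478708i
d^4_{1,2}: k∈[1..3] ⇒ +0.935254 -0.775391 +0.085714 = +0.245577;  D = +0.011828-0.245292i
d^4_{2,2}: k∈[0..2] ⇒ +0.541356 -1.077173 +0.223263 = -0.312554;  D = -0.057808-0.307161i
d^4_{3,2}: k∈[0..1] ⇒ -0.824817 +0.410298 = -0.414519;  D = +0.169112+0.378453i
d^4_{4,2}: single k=0 term ⇒ +0.474988;  D = +0.289133+0.376850i
Y_4^{m'}(θ=0.4754,φ=2.0124) and Σ D·Y over m':
  (-0.0123+0.0045i)·(-0.0038-0.0190i)  (+0.0536-0.0355i)·(+0.1035+0.0260i)  (-0.1324+0.1419i)·(-0.2016+0.2455i)  (+0.1939-0.3414i)·(-0.2085-0.4410i)  (-0.1389+0.4787i)·(+0.1223+0.0000i)  (+0.0118-0.2453i)·(+0.2085-0.4410i)  (-0.0578-0.3072i)·(-0.2016-0.2455i)  (+0.1691+0.3785i)·(-0.1035+0.0260i)  (+0.2891+0.3769i)·(-0.0038+0.0190i)
Y_4^2(R⁻¹ n̂) = -0.414567-0.029870i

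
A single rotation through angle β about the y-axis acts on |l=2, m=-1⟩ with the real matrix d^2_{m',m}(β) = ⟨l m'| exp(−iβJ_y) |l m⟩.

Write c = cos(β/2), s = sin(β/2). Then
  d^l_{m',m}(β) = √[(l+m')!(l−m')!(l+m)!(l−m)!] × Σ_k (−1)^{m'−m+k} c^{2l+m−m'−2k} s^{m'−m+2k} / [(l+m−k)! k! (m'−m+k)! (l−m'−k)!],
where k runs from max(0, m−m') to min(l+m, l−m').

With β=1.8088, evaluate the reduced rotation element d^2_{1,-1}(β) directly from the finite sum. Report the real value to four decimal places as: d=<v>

d^2_{1,-1}(β=1.8088) via Wigner's sum:
Half-angle: c=0.618157, s=0.786054. N=√(6·1·1·6)=6.000000
k: max(0,(-1)−(1))=0 … min(2+(-1),2−(1))=1
  k=0: (−1)^2·6.0000/(2)·0.6182^2·0.7861^2 = +0.708312
  k=1: (−1)^3·6.0000/(6)·0.6182^0·0.7861^4 = -0.381778
d^2_{1,-1}(1.8088) = +0.708312 -0.381778 = +0.326534

d=0.3265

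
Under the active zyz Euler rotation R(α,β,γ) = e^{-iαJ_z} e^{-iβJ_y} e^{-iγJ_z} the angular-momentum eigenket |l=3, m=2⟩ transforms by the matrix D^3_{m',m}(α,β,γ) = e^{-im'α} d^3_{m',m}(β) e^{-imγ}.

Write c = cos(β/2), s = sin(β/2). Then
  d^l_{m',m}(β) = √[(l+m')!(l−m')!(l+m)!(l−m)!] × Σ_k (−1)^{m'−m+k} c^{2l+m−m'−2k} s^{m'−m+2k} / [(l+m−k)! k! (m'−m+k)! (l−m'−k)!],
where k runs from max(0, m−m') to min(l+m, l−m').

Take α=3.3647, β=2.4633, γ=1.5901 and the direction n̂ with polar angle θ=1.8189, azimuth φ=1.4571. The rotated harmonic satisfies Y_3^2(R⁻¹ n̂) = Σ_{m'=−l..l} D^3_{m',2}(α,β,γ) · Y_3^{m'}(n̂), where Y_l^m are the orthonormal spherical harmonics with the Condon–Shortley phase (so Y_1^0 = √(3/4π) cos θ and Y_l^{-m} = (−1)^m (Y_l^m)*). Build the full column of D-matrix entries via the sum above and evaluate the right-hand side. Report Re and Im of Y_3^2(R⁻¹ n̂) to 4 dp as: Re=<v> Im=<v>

Re=-0.0070 Im=-0.0071

Need the full column D^3_{m',2} for m'=−3..3 at α=3.3647, β=2.4633, γ=1.5901.
cos(β/2)=0.332682, sin(β/2)=0.943039
d^3_{-3,2}: single k=5 term ⇒ +0.607790;  D = +0.490855+0.358427i
d^3_{-2,2}: k∈[4..5] ⇒ +0.437671 -0.703360 = -0.265690;  D = +0.243922+0.105323i
d^3_{-1,2}: k∈[3..4] ⇒ +0.195302 -0.784653 = -0.589351;  D = -0.579349-0.108119i
d^3_{0,2}: k∈[2..3] ⇒ +0.059668 -0.479444 = -0.419777;  D = +0.419464-0.016202i
d^3_{1,2}: k∈[1..2] ⇒ +0.012153 -0.195302 = -0.183150;  D = -0.176913+0.047388i
d^3_{2,2}: k∈[0..1] ⇒ +0.001356 -0.054469 = -0.053113;  D = +0.046992-0.024753i
d^3_{3,2}: single k=0 term ⇒ -0.009414;  D = -0.007152+0.006121i
Y_3^{m'}(θ=1.8189,φ=1.4571) and Σ D·Y over m':
  (+0.4909+0.3584i)·(-0.1271+0.3582i)  (+0.2439+0.1053i)·(+0.2298+0.0532i)  (-0.5793-0.1081i)·(-0.0248+0.2174i)  (+0.4195-0.0162i)·(+0.2473+0.0000i)  (-0.1769+0.0474i)·(+0.0248+0.2174i)  (+0.0470-0.0248i)·(+0.2298-0.0532i)  (-0.0072+0.0061i)·(+0.1271+0.3582i)
Y_3^2(R⁻¹ n̂) = -0.007034-0.007130i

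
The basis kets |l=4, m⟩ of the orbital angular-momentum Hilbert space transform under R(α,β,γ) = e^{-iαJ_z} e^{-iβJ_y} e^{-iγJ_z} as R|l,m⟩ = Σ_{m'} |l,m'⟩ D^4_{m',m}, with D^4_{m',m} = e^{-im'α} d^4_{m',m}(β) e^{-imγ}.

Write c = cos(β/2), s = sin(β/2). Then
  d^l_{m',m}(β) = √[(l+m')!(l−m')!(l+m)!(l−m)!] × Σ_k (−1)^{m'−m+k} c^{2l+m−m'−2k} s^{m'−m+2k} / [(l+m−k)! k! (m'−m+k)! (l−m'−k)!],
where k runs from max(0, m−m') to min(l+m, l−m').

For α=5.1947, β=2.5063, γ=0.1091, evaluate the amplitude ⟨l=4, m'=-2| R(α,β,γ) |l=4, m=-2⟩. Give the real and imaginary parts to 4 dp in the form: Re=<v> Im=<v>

Re=-0.0402 Im=-0.0984

First d^4_{-2,-2}(β=2.5063), then the phase factors e^{-i(-2)α} and e^{-i(-2)γ}:
c=cos(2.5063/2)=0.312332, s=sin(2.5063/2)=0.949973; N=√[2·720·2·720]=1440.000000
k: max(0,(-2)−(-2))=0 … min(4+(-2),4−(-2))=2
  k=0: (−1)^0·1440.0000/(1440)·0.3123^8·0.9500^0 = +0.000091
  k=1: (−1)^1·1440.0000/(120)·0.3123^6·0.9500^2 = -0.010053
  k=2: (−1)^2·1440.0000/(96)·0.3123^4·0.9500^4 = +0.116252
d^4_{-2,-2}(2.5063) = +0.000091 -0.010053 +0.116252 = +0.106289
Phases: e^{-i·(-2)·5.1947}=-0.569728-0.821834i, e^{-i·(-2)·0.1091}=+0.976289+0.216473i ⇒ D=-0.040211-0.098390i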